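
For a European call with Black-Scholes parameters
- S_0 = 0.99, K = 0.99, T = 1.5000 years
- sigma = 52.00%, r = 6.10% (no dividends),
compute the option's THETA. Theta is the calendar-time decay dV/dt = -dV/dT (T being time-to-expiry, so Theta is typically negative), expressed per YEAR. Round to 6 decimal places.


d1 = 0.4621056611; d2 = -0.1747616720
phi(d1) = 0.3585420419; exp(-qT) = 1.0000000000; exp(-rT) = 0.9125613162
Theta = -S*exp(-qT)*phi(d1)*sigma/(2*sqrt(T)) - r*K*exp(-rT)*N(d2) + q*S*exp(-qT)*N(d1)
N(d1) = 0.6779972246; N(d2) = 0.4306334530; sqrt(T) = 1.2247448714
Term 1 = -0.9900 * 1.0000000000 * 0.3585420419 * 0.5200 / (2 * 1.2247448714) = -0.0753534256
Term 2 = -0.0610 * 0.9900 * 0.9125613162 * 0.4306334530 = -0.0237320278
Term 3 = 0 (no dividend yield, q = 0)
Theta = -0.0753534256 + (-0.0237320278) + (0.0000000000) = -0.099085

Answer: Theta = -0.099085


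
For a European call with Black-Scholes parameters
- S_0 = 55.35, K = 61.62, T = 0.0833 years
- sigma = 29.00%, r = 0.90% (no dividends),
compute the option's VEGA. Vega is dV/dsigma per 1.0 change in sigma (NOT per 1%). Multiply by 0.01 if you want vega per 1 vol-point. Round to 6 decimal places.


d1 = -1.2312848970; d2 = -1.3149839412
phi(d1) = 0.1869395864; exp(-qT) = 1.0000000000; exp(-rT) = 0.9992505810
Vega = S * exp(-qT) * phi(d1) * sqrt(T) = 55.3500 * 1.0000000000 * 0.1869395864 * 0.2886173938 = 2.986355

Answer: Vega = 2.986355


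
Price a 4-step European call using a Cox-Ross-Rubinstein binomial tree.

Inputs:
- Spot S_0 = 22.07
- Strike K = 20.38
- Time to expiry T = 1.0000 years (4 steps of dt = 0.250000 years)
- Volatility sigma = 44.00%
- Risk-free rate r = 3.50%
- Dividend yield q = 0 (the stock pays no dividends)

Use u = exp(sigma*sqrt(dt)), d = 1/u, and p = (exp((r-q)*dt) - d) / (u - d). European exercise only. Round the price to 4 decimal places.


Answer: Price = V(0,0) = 4.9744

Derivation:
dt = T/N = 0.250000
u = exp(sigma*sqrt(dt)) = 1.246077; d = 1/u = 0.802519
p = (exp((r-q)*dt) - d) / (u - d) = 0.465034
Discount per step: exp(-r*dt) = 0.991288
Stock lattice S(k, i) with i counting down-moves:
  k=0: S(0,0) = 22.0700
  k=1: S(1,0) = 27.5009; S(1,1) = 17.7116
  k=2: S(2,0) = 34.2682; S(2,1) = 22.0700; S(2,2) = 14.2139
  k=3: S(3,0) = 42.7009; S(3,1) = 27.5009; S(3,2) = 17.7116; S(3,3) = 11.4069
  k=4: S(4,0) = 53.2086; S(4,1) = 34.2682; S(4,2) = 22.0700; S(4,3) = 14.2139; S(4,4) = 9.1543
Terminal payoffs V(N, i) = max(S_T - K, 0):
  V(4,0) = 32.828557; V(4,1) = 13.888248; V(4,2) = 1.690000; V(4,3) = 0.000000; V(4,4) = 0.000000
Backward induction: V(k, i) = exp(-r*dt) * [p * V(k+1, i) + (1-p) * V(k+1, i+1)].
  V(3,0) = exp(-r*dt) * [p*32.828557 + (1-p)*13.888248] = 22.498414
  V(3,1) = exp(-r*dt) * [p*13.888248 + (1-p)*1.690000] = 7.298461
  V(3,2) = exp(-r*dt) * [p*1.690000 + (1-p)*0.000000] = 0.779061
  V(3,3) = exp(-r*dt) * [p*0.000000 + (1-p)*0.000000] = 0.000000
  V(2,0) = exp(-r*dt) * [p*22.498414 + (1-p)*7.298461] = 14.241796
  V(2,1) = exp(-r*dt) * [p*7.298461 + (1-p)*0.779061] = 3.777606
  V(2,2) = exp(-r*dt) * [p*0.779061 + (1-p)*0.000000] = 0.359134
  V(1,0) = exp(-r*dt) * [p*14.241796 + (1-p)*3.777606] = 8.568508
  V(1,1) = exp(-r*dt) * [p*3.777606 + (1-p)*0.359134] = 1.931862
  V(0,0) = exp(-r*dt) * [p*8.568508 + (1-p)*1.931862] = 4.974412


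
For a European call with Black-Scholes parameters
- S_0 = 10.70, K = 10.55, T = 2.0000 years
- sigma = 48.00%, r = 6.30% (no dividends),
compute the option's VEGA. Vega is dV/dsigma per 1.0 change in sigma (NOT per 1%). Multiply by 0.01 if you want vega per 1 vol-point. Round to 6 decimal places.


d1 = 0.5458243887; d2 = -0.1329981212
phi(d1) = 0.3437293636; exp(-qT) = 1.0000000000; exp(-rT) = 0.8816148468
Vega = S * exp(-qT) * phi(d1) * sqrt(T) = 10.7000 * 1.0000000000 * 0.3437293636 * 1.4142135624 = 5.201342

Answer: Vega = 5.201342


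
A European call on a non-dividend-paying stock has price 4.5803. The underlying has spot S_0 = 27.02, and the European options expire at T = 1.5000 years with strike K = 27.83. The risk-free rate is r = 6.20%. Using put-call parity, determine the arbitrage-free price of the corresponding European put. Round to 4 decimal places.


Put-call parity: C - P = S_0 * exp(-qT) - K * exp(-rT).
S_0 * exp(-qT) = 27.0200 * 1.00000000 = 27.02000000
K * exp(-rT) = 27.8300 * 0.91119350 = 25.35851511
P = C - S*exp(-qT) + K*exp(-rT)
P = 4.5803 - 27.02000000 + 25.35851511 = 2.9188

Answer: Put price = 2.9188


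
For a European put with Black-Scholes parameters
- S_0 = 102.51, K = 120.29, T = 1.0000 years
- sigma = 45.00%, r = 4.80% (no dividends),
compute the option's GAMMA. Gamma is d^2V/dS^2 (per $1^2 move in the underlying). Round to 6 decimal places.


Answer: Gamma = 0.008646

Derivation:
d1 = -0.0237669760; d2 = -0.4737669760
phi(d1) = 0.3988296212; exp(-qT) = 1.0000000000; exp(-rT) = 0.9531337871
Gamma = exp(-qT) * phi(d1) / (S * sigma * sqrt(T)) = 1.0000000000 * 0.3988296212 / (102.5100 * 0.4500 * 1.0000000000) = 0.008646


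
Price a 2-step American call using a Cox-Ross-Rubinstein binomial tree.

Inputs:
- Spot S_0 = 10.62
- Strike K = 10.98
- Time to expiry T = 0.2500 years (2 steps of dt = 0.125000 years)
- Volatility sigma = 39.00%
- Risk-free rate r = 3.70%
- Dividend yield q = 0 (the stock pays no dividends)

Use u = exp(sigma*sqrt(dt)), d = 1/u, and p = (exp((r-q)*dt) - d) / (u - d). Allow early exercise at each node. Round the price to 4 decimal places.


Answer: Price = V(0,0) = 0.6944

Derivation:
dt = T/N = 0.125000
u = exp(sigma*sqrt(dt)) = 1.147844; d = 1/u = 0.871198
p = (exp((r-q)*dt) - d) / (u - d) = 0.482340
Discount per step: exp(-r*dt) = 0.995386
Stock lattice S(k, i) with i counting down-moves:
  k=0: S(0,0) = 10.6200
  k=1: S(1,0) = 12.1901; S(1,1) = 9.2521
  k=2: S(2,0) = 13.9923; S(2,1) = 10.6200; S(2,2) = 8.0604
Terminal payoffs V(N, i) = max(S_T - K, 0):
  V(2,0) = 3.012349; V(2,1) = 0.000000; V(2,2) = 0.000000
Backward induction: V(k, i) = exp(-r*dt) * [p * V(k+1, i) + (1-p) * V(k+1, i+1)]; then take max(V_cont, immediate exercise) for American.
  V(1,0) = exp(-r*dt) * [p*3.012349 + (1-p)*0.000000] = 1.446271; exercise = 1.210108; V(1,0) = max -> 1.446271
  V(1,1) = exp(-r*dt) * [p*0.000000 + (1-p)*0.000000] = 0.000000; exercise = 0.000000; V(1,1) = max -> 0.000000
  V(0,0) = exp(-r*dt) * [p*1.446271 + (1-p)*0.000000] = 0.694375; exercise = 0.000000; V(0,0) = max -> 0.694375


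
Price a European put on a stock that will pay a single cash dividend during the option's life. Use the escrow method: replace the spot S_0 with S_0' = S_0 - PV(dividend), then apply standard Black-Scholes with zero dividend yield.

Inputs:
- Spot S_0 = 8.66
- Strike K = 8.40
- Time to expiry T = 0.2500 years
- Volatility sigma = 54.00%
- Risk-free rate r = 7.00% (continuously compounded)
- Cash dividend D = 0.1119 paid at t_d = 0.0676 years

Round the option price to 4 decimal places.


PV(D) = D * exp(-r * t_d) = 0.1119 * 0.99527918 = 0.11137174
S_0' = S_0 - PV(D) = 8.6600 - 0.11137174 = 8.54862826
d1 = (ln(S_0'/K) + (r + sigma^2/2)*T) / (sigma*sqrt(T)) = 0.26477454
d2 = d1 - sigma*sqrt(T) = -0.00522546
exp(-rT) = 0.98265224
N(-d1) = 0.39559157; N(-d2) = 0.50208465
P = K * exp(-rT) * N(-d2) - S_0' * N(-d1) = 8.4000 * 0.98265224 * 0.50208465 - 8.54862826 * 0.39559157 = 0.7626

Answer: Price = 0.7626


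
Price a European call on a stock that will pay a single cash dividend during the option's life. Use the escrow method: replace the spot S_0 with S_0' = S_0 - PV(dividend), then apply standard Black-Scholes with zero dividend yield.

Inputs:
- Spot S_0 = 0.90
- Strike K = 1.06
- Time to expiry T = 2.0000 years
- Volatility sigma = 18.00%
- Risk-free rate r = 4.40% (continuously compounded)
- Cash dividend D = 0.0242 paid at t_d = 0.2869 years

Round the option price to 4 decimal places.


Answer: Price = 0.0537

Derivation:
PV(D) = D * exp(-r * t_d) = 0.0242 * 0.98745574 = 0.02389643
S_0' = S_0 - PV(D) = 0.9000 - 0.02389643 = 0.87610357
d1 = (ln(S_0'/K) + (r + sigma^2/2)*T) / (sigma*sqrt(T)) = -0.27553544
d2 = d1 - sigma*sqrt(T) = -0.53009388
exp(-rT) = 0.91576088
N(d1) = 0.39145245; N(d2) = 0.29802342
C = S_0' * N(d1) - K * exp(-rT) * N(d2) = 0.87610357 * 0.39145245 - 1.0600 * 0.91576088 * 0.29802342 = 0.0537


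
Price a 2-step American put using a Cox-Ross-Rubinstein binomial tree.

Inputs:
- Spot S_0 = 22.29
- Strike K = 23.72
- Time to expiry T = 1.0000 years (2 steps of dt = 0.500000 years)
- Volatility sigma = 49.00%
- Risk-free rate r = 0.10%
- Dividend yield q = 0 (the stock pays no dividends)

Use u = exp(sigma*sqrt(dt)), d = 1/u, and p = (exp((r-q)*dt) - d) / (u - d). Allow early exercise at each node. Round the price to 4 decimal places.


Answer: Price = V(0,0) = 4.9999

Derivation:
dt = T/N = 0.500000
u = exp(sigma*sqrt(dt)) = 1.414084; d = 1/u = 0.707171
p = (exp((r-q)*dt) - d) / (u - d) = 0.414943
Discount per step: exp(-r*dt) = 0.999500
Stock lattice S(k, i) with i counting down-moves:
  k=0: S(0,0) = 22.2900
  k=1: S(1,0) = 31.5199; S(1,1) = 15.7628
  k=2: S(2,0) = 44.5719; S(2,1) = 22.2900; S(2,2) = 11.1470
Terminal payoffs V(N, i) = max(K - S_T, 0):
  V(2,0) = 0.000000; V(2,1) = 1.430000; V(2,2) = 12.572965
Backward induction: V(k, i) = exp(-r*dt) * [p * V(k+1, i) + (1-p) * V(k+1, i+1)]; then take max(V_cont, immediate exercise) for American.
  V(1,0) = exp(-r*dt) * [p*0.000000 + (1-p)*1.430000] = 0.836213; exercise = 0.000000; V(1,0) = max -> 0.836213
  V(1,1) = exp(-r*dt) * [p*1.430000 + (1-p)*12.572965] = 7.945294; exercise = 7.957151; V(1,1) = max -> 7.957151
  V(0,0) = exp(-r*dt) * [p*0.836213 + (1-p)*7.957151] = 4.999866; exercise = 1.430000; V(0,0) = max -> 4.999866


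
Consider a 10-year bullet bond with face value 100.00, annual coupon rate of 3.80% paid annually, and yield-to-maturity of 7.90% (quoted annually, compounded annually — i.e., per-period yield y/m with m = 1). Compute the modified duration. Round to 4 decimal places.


Coupon per period c = face * coupon_rate / m = 3.800000
Periods per year m = 1; per-period yield y/m = 0.079000
Number of cashflows N = 10
Cashflows (t years, CF_t, discount factor 1/(1+y/m)^(m*t), PV):
  t = 1.0000: CF_t = 3.800000, DF = 0.926784, PV = 3.521779
  t = 2.0000: CF_t = 3.800000, DF = 0.858929, PV = 3.263929
  t = 3.0000: CF_t = 3.800000, DF = 0.796041, PV = 3.024957
  t = 4.0000: CF_t = 3.800000, DF = 0.737758, PV = 2.803482
  t = 5.0000: CF_t = 3.800000, DF = 0.683743, PV = 2.598223
  t = 6.0000: CF_t = 3.800000, DF = 0.633682, PV = 2.407991
  t = 7.0000: CF_t = 3.800000, DF = 0.587286, PV = 2.231688
  t = 8.0000: CF_t = 3.800000, DF = 0.544288, PV = 2.068293
  t = 9.0000: CF_t = 3.800000, DF = 0.504437, PV = 1.916861
  t = 10.0000: CF_t = 103.800000, DF = 0.467504, PV = 48.526940
Price P = sum_t PV_t = 72.364144
First compute Macaulay numerator sum_t t * PV_t:
  t * PV_t at t = 1.0000: 3.521779
  t * PV_t at t = 2.0000: 6.527858
  t * PV_t at t = 3.0000: 9.074872
  t * PV_t at t = 4.0000: 11.213929
  t * PV_t at t = 5.0000: 12.991114
  t * PV_t at t = 6.0000: 14.447948
  t * PV_t at t = 7.0000: 15.621816
  t * PV_t at t = 8.0000: 16.546343
  t * PV_t at t = 9.0000: 17.251748
  t * PV_t at t = 10.0000: 485.269400
Macaulay duration D = 592.466808 / 72.364144 = 8.187298
Modified duration = D / (1 + y/m) = 8.187298 / (1 + 0.079000) = 7.587857

Answer: Modified duration = 7.5879


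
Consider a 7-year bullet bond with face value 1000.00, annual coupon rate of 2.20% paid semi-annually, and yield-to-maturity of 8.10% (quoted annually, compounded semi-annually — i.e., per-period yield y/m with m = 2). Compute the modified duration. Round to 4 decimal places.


Answer: Modified duration = 6.1510

Derivation:
Coupon per period c = face * coupon_rate / m = 11.000000
Periods per year m = 2; per-period yield y/m = 0.040500
Number of cashflows N = 14
Cashflows (t years, CF_t, discount factor 1/(1+y/m)^(m*t), PV):
  t = 0.5000: CF_t = 11.000000, DF = 0.961076, PV = 10.571840
  t = 1.0000: CF_t = 11.000000, DF = 0.923668, PV = 10.160346
  t = 1.5000: CF_t = 11.000000, DF = 0.887715, PV = 9.764869
  t = 2.0000: CF_t = 11.000000, DF = 0.853162, PV = 9.384785
  t = 2.5000: CF_t = 11.000000, DF = 0.819954, PV = 9.019496
  t = 3.0000: CF_t = 11.000000, DF = 0.788039, PV = 8.668425
  t = 3.5000: CF_t = 11.000000, DF = 0.757365, PV = 8.331018
  t = 4.0000: CF_t = 11.000000, DF = 0.727886, PV = 8.006745
  t = 4.5000: CF_t = 11.000000, DF = 0.699554, PV = 7.695094
  t = 5.0000: CF_t = 11.000000, DF = 0.672325, PV = 7.395573
  t = 5.5000: CF_t = 11.000000, DF = 0.646156, PV = 7.107711
  t = 6.0000: CF_t = 11.000000, DF = 0.621005, PV = 6.831053
  t = 6.5000: CF_t = 11.000000, DF = 0.596833, PV = 6.565164
  t = 7.0000: CF_t = 1011.000000, DF = 0.573602, PV = 579.911835
Price P = sum_t PV_t = 689.413956
First compute Macaulay numerator sum_t t * PV_t:
  t * PV_t at t = 0.5000: 5.285920
  t * PV_t at t = 1.0000: 10.160346
  t * PV_t at t = 1.5000: 14.647304
  t * PV_t at t = 2.0000: 18.769571
  t * PV_t at t = 2.5000: 22.548740
  t * PV_t at t = 3.0000: 26.005274
  t * PV_t at t = 3.5000: 29.158564
  t * PV_t at t = 4.0000: 32.026981
  t * PV_t at t = 4.5000: 34.627923
  t * PV_t at t = 5.0000: 36.977866
  t * PV_t at t = 5.5000: 39.092410
  t * PV_t at t = 6.0000: 40.986319
  t * PV_t at t = 6.5000: 42.673567
  t * PV_t at t = 7.0000: 4059.382844
Macaulay duration D = 4412.343629 / 689.413956 = 6.400137
Modified duration = D / (1 + y/m) = 6.400137 / (1 + 0.040500) = 6.151020


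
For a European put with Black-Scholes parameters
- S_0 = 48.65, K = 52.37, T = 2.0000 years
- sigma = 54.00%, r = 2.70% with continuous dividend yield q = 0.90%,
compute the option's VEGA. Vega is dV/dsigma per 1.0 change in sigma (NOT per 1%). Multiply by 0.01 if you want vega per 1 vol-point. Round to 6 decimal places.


d1 = 0.3324945726; d2 = -0.4311807511
phi(d1) = 0.3774886211; exp(-qT) = 0.9821610324; exp(-rT) = 0.9474321065
Vega = S * exp(-qT) * phi(d1) * sqrt(T) = 48.6500 * 0.9821610324 * 0.3774886211 * 1.4142135624 = 25.508470

Answer: Vega = 25.508470


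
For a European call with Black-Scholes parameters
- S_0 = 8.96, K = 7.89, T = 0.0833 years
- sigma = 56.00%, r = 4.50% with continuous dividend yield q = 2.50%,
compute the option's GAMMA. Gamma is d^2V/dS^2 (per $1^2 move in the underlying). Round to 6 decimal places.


d1 = 0.8779636936; d2 = 0.7163379531
phi(d1) = 0.2713492190; exp(-qT) = 0.9979196669; exp(-rT) = 0.9962585169
Gamma = exp(-qT) * phi(d1) / (S * sigma * sqrt(T)) = 0.9979196669 * 0.2713492190 / (8.9600 * 0.5600 * 0.2886173938) = 0.186985

Answer: Gamma = 0.186985


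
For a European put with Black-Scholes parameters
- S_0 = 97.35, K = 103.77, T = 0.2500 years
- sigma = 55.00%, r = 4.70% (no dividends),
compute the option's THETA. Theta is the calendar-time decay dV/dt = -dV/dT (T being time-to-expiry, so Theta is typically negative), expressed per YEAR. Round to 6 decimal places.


d1 = -0.0520061084; d2 = -0.3270061084
phi(d1) = 0.3984031483; exp(-qT) = 1.0000000000; exp(-rT) = 0.9883187617
Theta = -S*exp(-qT)*phi(d1)*sigma/(2*sqrt(T)) + r*K*exp(-rT)*N(-d2) - q*S*exp(-qT)*N(-d1)
N(-d1) = 0.5207380869; N(-d2) = 0.6281683674; sqrt(T) = 0.5000000000
Term 1 = -97.3500 * 1.0000000000 * 0.3984031483 * 0.5500 / (2 * 0.5000000000) = -21.3315005679
Term 2 = 0.0470 * 103.7700 * 0.9883187617 * 0.6281683674 = 3.0279087111
Term 3 = 0 (no dividend yield, q = 0)
Theta = -21.3315005679 + (3.0279087111) + (0.0000000000) = -18.303592

Answer: Theta = -18.303592


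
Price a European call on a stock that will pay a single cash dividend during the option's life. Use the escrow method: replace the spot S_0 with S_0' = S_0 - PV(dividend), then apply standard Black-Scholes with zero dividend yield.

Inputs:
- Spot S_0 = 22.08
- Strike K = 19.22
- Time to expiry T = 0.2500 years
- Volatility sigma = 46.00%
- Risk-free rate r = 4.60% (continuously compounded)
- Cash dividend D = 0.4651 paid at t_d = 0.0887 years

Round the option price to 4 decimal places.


PV(D) = D * exp(-r * t_d) = 0.4651 * 0.99592811 = 0.46320617
S_0' = S_0 - PV(D) = 22.0800 - 0.46320617 = 21.61679383
d1 = (ln(S_0'/K) + (r + sigma^2/2)*T) / (sigma*sqrt(T)) = 0.67595261
d2 = d1 - sigma*sqrt(T) = 0.44595261
exp(-rT) = 0.98856587
N(d1) = 0.75046463; N(d2) = 0.67218426
C = S_0' * N(d1) - K * exp(-rT) * N(d2) = 21.61679383 * 0.75046463 - 19.2200 * 0.98856587 * 0.67218426 = 3.4510

Answer: Price = 3.4510


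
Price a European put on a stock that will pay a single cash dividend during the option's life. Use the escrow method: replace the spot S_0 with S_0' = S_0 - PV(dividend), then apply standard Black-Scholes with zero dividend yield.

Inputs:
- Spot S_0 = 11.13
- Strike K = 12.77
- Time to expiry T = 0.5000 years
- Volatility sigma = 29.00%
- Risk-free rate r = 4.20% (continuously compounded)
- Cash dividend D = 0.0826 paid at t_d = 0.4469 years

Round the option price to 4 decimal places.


Answer: Price = 1.8588

Derivation:
PV(D) = D * exp(-r * t_d) = 0.0826 * 0.98140526 = 0.08106407
S_0' = S_0 - PV(D) = 11.1300 - 0.08106407 = 11.04893593
d1 = (ln(S_0'/K) + (r + sigma^2/2)*T) / (sigma*sqrt(T)) = -0.50101950
d2 = d1 - sigma*sqrt(T) = -0.70608047
exp(-rT) = 0.97921896
N(-d1) = 0.69182130; N(-d2) = 0.75993095
P = K * exp(-rT) * N(-d2) - S_0' * N(-d1) = 12.7700 * 0.97921896 * 0.75993095 - 11.04893593 * 0.69182130 = 1.8588


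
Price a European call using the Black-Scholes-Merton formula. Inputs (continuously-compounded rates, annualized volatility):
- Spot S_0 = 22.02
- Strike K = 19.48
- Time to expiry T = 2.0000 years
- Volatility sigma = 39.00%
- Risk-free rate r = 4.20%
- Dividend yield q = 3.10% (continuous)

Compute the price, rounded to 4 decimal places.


Answer: Price = 5.7264

Derivation:
d1 = (ln(S/K) + (r - q + 0.5*sigma^2) * T) / (sigma * sqrt(T)) = 0.53787769
d2 = d1 - sigma * sqrt(T) = -0.01366559
exp(-rT) = 0.91943126; exp(-qT) = 0.93988289
C = S_0 * exp(-qT) * N(d1) - K * exp(-rT) * N(d2)
N(d1) = 0.70466926; N(d2) = 0.49454839
C = 22.0200 * 0.93988289 * 0.70466926 - 19.4800 * 0.91943126 * 0.49454839 = 5.7264


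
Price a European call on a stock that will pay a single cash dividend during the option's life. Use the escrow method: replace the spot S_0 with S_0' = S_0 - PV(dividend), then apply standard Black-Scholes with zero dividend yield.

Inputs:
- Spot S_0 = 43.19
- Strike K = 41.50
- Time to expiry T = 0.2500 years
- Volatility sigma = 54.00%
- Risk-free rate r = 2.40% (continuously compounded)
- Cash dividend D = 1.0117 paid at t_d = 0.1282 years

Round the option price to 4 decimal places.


Answer: Price = 4.9599

Derivation:
PV(D) = D * exp(-r * t_d) = 1.0117 * 0.99692793 = 1.00859199
S_0' = S_0 - PV(D) = 43.1900 - 1.00859199 = 42.18140801
d1 = (ln(S_0'/K) + (r + sigma^2/2)*T) / (sigma*sqrt(T)) = 0.21754122
d2 = d1 - sigma*sqrt(T) = -0.05245878
exp(-rT) = 0.99401796
N(d1) = 0.58610670; N(d2) = 0.47908157
C = S_0' * N(d1) - K * exp(-rT) * N(d2) = 42.18140801 * 0.58610670 - 41.5000 * 0.99401796 * 0.47908157 = 4.9599


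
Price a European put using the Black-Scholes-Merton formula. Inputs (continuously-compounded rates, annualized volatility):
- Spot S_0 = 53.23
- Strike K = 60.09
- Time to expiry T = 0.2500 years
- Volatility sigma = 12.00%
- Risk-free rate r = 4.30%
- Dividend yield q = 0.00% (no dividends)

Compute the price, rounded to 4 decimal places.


Answer: Price = 6.2609

Derivation:
d1 = (ln(S/K) + (r - q + 0.5*sigma^2) * T) / (sigma * sqrt(T)) = -1.81118819
d2 = d1 - sigma * sqrt(T) = -1.87118819
exp(-rT) = 0.98930757; exp(-qT) = 1.00000000
P = K * exp(-rT) * N(-d2) - S_0 * exp(-qT) * N(-d1)
N(-d1) = 0.96494414; N(-d2) = 0.96934050
P = 60.0900 * 0.98930757 * 0.96934050 - 53.2300 * 1.00000000 * 0.96494414 = 6.2609


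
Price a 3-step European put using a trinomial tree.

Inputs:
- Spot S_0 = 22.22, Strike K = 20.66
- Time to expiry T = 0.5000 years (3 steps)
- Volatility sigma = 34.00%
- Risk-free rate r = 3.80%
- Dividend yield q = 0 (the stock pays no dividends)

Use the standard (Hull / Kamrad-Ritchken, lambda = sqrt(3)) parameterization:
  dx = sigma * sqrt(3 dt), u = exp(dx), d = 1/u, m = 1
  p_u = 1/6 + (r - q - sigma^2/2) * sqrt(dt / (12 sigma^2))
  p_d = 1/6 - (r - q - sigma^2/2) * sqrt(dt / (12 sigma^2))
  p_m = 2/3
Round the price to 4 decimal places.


dt = T/N = 0.166667; dx = sigma*sqrt(3*dt) = 0.240416
u = exp(dx) = 1.271778; d = 1/u = 0.786300
p_u = 0.159804, p_m = 0.666667, p_d = 0.173530
Discount per step: exp(-r*dt) = 0.993687
Stock lattice S(k, j) with j the centered position index:
  k=0: S(0,+0) = 22.2200
  k=1: S(1,-1) = 17.4716; S(1,+0) = 22.2200; S(1,+1) = 28.2589
  k=2: S(2,-2) = 13.7379; S(2,-1) = 17.4716; S(2,+0) = 22.2200; S(2,+1) = 28.2589; S(2,+2) = 35.9391
  k=3: S(3,-3) = 10.8021; S(3,-2) = 13.7379; S(3,-1) = 17.4716; S(3,+0) = 22.2200; S(3,+1) = 28.2589; S(3,+2) = 35.9391; S(3,+3) = 45.7066
Terminal payoffs V(N, j) = max(K - S_T, 0):
  V(3,-3) = 9.857864; V(3,-2) = 6.922076; V(3,-1) = 3.188404; V(3,+0) = 0.000000; V(3,+1) = 0.000000; V(3,+2) = 0.000000; V(3,+3) = 0.000000
Backward induction: V(k, j) = exp(-r*dt) * [p_u * V(k+1, j+1) + p_m * V(k+1, j) + p_d * V(k+1, j-1)]
  V(2,-2) = exp(-r*dt) * [p_u*3.188404 + p_m*6.922076 + p_d*9.857864] = 6.791718
  V(2,-1) = exp(-r*dt) * [p_u*0.000000 + p_m*3.188404 + p_d*6.922076] = 3.305786
  V(2,+0) = exp(-r*dt) * [p_u*0.000000 + p_m*0.000000 + p_d*3.188404] = 0.549790
  V(2,+1) = exp(-r*dt) * [p_u*0.000000 + p_m*0.000000 + p_d*0.000000] = 0.000000
  V(2,+2) = exp(-r*dt) * [p_u*0.000000 + p_m*0.000000 + p_d*0.000000] = 0.000000
  V(1,-1) = exp(-r*dt) * [p_u*0.549790 + p_m*3.305786 + p_d*6.791718] = 3.448372
  V(1,+0) = exp(-r*dt) * [p_u*0.000000 + p_m*0.549790 + p_d*3.305786] = 0.934243
  V(1,+1) = exp(-r*dt) * [p_u*0.000000 + p_m*0.000000 + p_d*0.549790] = 0.094803
  V(0,+0) = exp(-r*dt) * [p_u*0.094803 + p_m*0.934243 + p_d*3.448372] = 1.228568

Answer: Price = V(0,0) = 1.2286


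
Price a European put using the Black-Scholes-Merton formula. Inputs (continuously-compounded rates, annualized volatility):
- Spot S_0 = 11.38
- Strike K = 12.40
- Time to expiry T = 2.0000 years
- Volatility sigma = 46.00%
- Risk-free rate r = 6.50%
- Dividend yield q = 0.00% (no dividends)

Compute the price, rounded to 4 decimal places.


Answer: Price = 2.6000

Derivation:
d1 = (ln(S/K) + (r - q + 0.5*sigma^2) * T) / (sigma * sqrt(T)) = 0.39315284
d2 = d1 - sigma * sqrt(T) = -0.25738540
exp(-rT) = 0.87809543; exp(-qT) = 1.00000000
P = K * exp(-rT) * N(-d2) - S_0 * exp(-qT) * N(-d1)
N(-d1) = 0.34710330; N(-d2) = 0.60155936
P = 12.4000 * 0.87809543 * 0.60155936 - 11.3800 * 1.00000000 * 0.34710330 = 2.6000


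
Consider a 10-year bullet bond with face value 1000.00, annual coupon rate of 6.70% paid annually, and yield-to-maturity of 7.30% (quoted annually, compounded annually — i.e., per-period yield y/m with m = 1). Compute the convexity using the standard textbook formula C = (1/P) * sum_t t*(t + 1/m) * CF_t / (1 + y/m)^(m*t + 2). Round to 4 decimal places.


Coupon per period c = face * coupon_rate / m = 67.000000
Periods per year m = 1; per-period yield y/m = 0.073000
Number of cashflows N = 10
Cashflows (t years, CF_t, discount factor 1/(1+y/m)^(m*t), PV):
  t = 1.0000: CF_t = 67.000000, DF = 0.931966, PV = 62.441752
  t = 2.0000: CF_t = 67.000000, DF = 0.868561, PV = 58.193618
  t = 3.0000: CF_t = 67.000000, DF = 0.809470, PV = 54.234500
  t = 4.0000: CF_t = 67.000000, DF = 0.754399, PV = 50.544734
  t = 5.0000: CF_t = 67.000000, DF = 0.703075, PV = 47.105996
  t = 6.0000: CF_t = 67.000000, DF = 0.655242, PV = 43.901208
  t = 7.0000: CF_t = 67.000000, DF = 0.610663, PV = 40.914453
  t = 8.0000: CF_t = 67.000000, DF = 0.569118, PV = 38.130897
  t = 9.0000: CF_t = 67.000000, DF = 0.530399, PV = 35.536717
  t = 10.0000: CF_t = 1067.000000, DF = 0.494314, PV = 527.432880
Price P = sum_t PV_t = 958.436755
Convexity numerator sum_t t*(t + 1/m) * CF_t / (1+y/m)^(m*t + 2):
  t = 1.0000: term = 108.468999
  t = 2.0000: term = 303.268404
  t = 3.0000: term = 565.271955
  t = 4.0000: term = 878.024161
  t = 5.0000: term = 1227.433589
  t = 6.0000: term = 1601.497693
  t = 7.0000: term = 1990.056158
  t = 8.0000: term = 2384.570020
  t = 9.0000: term = 2777.924068
  t = 10.0000: term = 50391.866059
Convexity = (1/P) * sum = 62228.381104 / 958.436755 = 64.926956

Answer: Convexity = 64.9270


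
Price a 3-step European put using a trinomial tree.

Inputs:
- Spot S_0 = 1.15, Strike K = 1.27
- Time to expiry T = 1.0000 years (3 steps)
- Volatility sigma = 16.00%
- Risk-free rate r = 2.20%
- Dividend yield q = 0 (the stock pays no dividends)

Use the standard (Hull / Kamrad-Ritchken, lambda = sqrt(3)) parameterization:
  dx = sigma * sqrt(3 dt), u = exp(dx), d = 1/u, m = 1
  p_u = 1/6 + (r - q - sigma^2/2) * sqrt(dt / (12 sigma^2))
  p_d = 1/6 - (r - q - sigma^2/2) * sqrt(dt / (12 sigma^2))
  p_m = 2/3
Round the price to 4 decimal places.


Answer: Price = V(0,0) = 0.1340

Derivation:
dt = T/N = 0.333333; dx = sigma*sqrt(3*dt) = 0.160000
u = exp(dx) = 1.173511; d = 1/u = 0.852144
p_u = 0.176250, p_m = 0.666667, p_d = 0.157083
Discount per step: exp(-r*dt) = 0.992693
Stock lattice S(k, j) with j the centered position index:
  k=0: S(0,+0) = 1.1500
  k=1: S(1,-1) = 0.9800; S(1,+0) = 1.1500; S(1,+1) = 1.3495
  k=2: S(2,-2) = 0.8351; S(2,-1) = 0.9800; S(2,+0) = 1.1500; S(2,+1) = 1.3495; S(2,+2) = 1.5837
  k=3: S(3,-3) = 0.7116; S(3,-2) = 0.8351; S(3,-1) = 0.9800; S(3,+0) = 1.1500; S(3,+1) = 1.3495; S(3,+2) = 1.5837; S(3,+3) = 1.8585
Terminal payoffs V(N, j) = max(K - S_T, 0):
  V(3,-3) = 0.558399; V(3,-2) = 0.434929; V(3,-1) = 0.290035; V(3,+0) = 0.120000; V(3,+1) = 0.000000; V(3,+2) = 0.000000; V(3,+3) = 0.000000
Backward induction: V(k, j) = exp(-r*dt) * [p_u * V(k+1, j+1) + p_m * V(k+1, j) + p_d * V(k+1, j-1)]
  V(2,-2) = exp(-r*dt) * [p_u*0.290035 + p_m*0.434929 + p_d*0.558399] = 0.425653
  V(2,-1) = exp(-r*dt) * [p_u*0.120000 + p_m*0.290035 + p_d*0.434929] = 0.280760
  V(2,+0) = exp(-r*dt) * [p_u*0.000000 + p_m*0.120000 + p_d*0.290035] = 0.124642
  V(2,+1) = exp(-r*dt) * [p_u*0.000000 + p_m*0.000000 + p_d*0.120000] = 0.018712
  V(2,+2) = exp(-r*dt) * [p_u*0.000000 + p_m*0.000000 + p_d*0.000000] = 0.000000
  V(1,-1) = exp(-r*dt) * [p_u*0.124642 + p_m*0.280760 + p_d*0.425653] = 0.273988
  V(1,+0) = exp(-r*dt) * [p_u*0.018712 + p_m*0.124642 + p_d*0.280760] = 0.129542
  V(1,+1) = exp(-r*dt) * [p_u*0.000000 + p_m*0.018712 + p_d*0.124642] = 0.031820
  V(0,+0) = exp(-r*dt) * [p_u*0.031820 + p_m*0.129542 + p_d*0.273988] = 0.134022


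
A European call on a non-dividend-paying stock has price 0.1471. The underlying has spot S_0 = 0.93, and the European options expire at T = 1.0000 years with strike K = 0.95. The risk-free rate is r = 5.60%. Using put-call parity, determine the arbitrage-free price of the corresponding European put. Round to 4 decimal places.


Answer: Put price = 0.1154

Derivation:
Put-call parity: C - P = S_0 * exp(-qT) - K * exp(-rT).
S_0 * exp(-qT) = 0.9300 * 1.00000000 = 0.93000000
K * exp(-rT) = 0.9500 * 0.94553914 = 0.89826218
P = C - S*exp(-qT) + K*exp(-rT)
P = 0.1471 - 0.93000000 + 0.89826218 = 0.1154


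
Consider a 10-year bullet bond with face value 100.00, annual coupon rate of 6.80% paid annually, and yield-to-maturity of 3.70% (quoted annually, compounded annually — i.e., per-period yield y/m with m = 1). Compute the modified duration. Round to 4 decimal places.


Coupon per period c = face * coupon_rate / m = 6.800000
Periods per year m = 1; per-period yield y/m = 0.037000
Number of cashflows N = 10
Cashflows (t years, CF_t, discount factor 1/(1+y/m)^(m*t), PV):
  t = 1.0000: CF_t = 6.800000, DF = 0.964320, PV = 6.557377
  t = 2.0000: CF_t = 6.800000, DF = 0.929913, PV = 6.323411
  t = 3.0000: CF_t = 6.800000, DF = 0.896734, PV = 6.097793
  t = 4.0000: CF_t = 6.800000, DF = 0.864739, PV = 5.880224
  t = 5.0000: CF_t = 6.800000, DF = 0.833885, PV = 5.670419
  t = 6.0000: CF_t = 6.800000, DF = 0.804132, PV = 5.468099
  t = 7.0000: CF_t = 6.800000, DF = 0.775441, PV = 5.272998
  t = 8.0000: CF_t = 6.800000, DF = 0.747773, PV = 5.084858
  t = 9.0000: CF_t = 6.800000, DF = 0.721093, PV = 4.903431
  t = 10.0000: CF_t = 106.800000, DF = 0.695364, PV = 74.264915
Price P = sum_t PV_t = 125.523525
First compute Macaulay numerator sum_t t * PV_t:
  t * PV_t at t = 1.0000: 6.557377
  t * PV_t at t = 2.0000: 12.646822
  t * PV_t at t = 3.0000: 18.293378
  t * PV_t at t = 4.0000: 23.520897
  t * PV_t at t = 5.0000: 28.352094
  t * PV_t at t = 6.0000: 32.808594
  t * PV_t at t = 7.0000: 36.910987
  t * PV_t at t = 8.0000: 40.678867
  t * PV_t at t = 9.0000: 44.130883
  t * PV_t at t = 10.0000: 742.649151
Macaulay duration D = 986.549049 / 125.523525 = 7.859475
Modified duration = D / (1 + y/m) = 7.859475 / (1 + 0.037000) = 7.579050

Answer: Modified duration = 7.5791


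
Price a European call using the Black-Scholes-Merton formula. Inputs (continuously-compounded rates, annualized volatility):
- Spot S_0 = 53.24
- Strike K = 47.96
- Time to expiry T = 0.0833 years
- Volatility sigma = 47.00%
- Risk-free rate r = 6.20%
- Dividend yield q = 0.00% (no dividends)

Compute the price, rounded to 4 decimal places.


Answer: Price = 6.3363

Derivation:
d1 = (ln(S/K) + (r - q + 0.5*sigma^2) * T) / (sigma * sqrt(T)) = 0.87583926
d2 = d1 - sigma * sqrt(T) = 0.74018908
exp(-rT) = 0.99484871; exp(-qT) = 1.00000000
C = S_0 * exp(-qT) * N(d1) - K * exp(-rT) * N(d2)
N(d1) = 0.80944129; N(d2) = 0.77040736
C = 53.2400 * 1.00000000 * 0.80944129 - 47.9600 * 0.99484871 * 0.77040736 = 6.3363


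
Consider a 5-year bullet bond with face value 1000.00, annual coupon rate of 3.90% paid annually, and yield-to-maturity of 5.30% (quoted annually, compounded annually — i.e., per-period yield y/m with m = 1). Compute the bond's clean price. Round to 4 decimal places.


Answer: Price = 939.8867

Derivation:
Coupon per period c = face * coupon_rate / m = 39.000000
Periods per year m = 1; per-period yield y/m = 0.053000
Number of cashflows N = 5
Cashflows (t years, CF_t, discount factor 1/(1+y/m)^(m*t), PV):
  t = 1.0000: CF_t = 39.000000, DF = 0.949668, PV = 37.037037
  t = 2.0000: CF_t = 39.000000, DF = 0.901869, PV = 35.172875
  t = 3.0000: CF_t = 39.000000, DF = 0.856475, PV = 33.402540
  t = 4.0000: CF_t = 39.000000, DF = 0.813367, PV = 31.721311
  t = 5.0000: CF_t = 1039.000000, DF = 0.772428, PV = 802.552943
Price P = sum_t PV_t = 939.886705


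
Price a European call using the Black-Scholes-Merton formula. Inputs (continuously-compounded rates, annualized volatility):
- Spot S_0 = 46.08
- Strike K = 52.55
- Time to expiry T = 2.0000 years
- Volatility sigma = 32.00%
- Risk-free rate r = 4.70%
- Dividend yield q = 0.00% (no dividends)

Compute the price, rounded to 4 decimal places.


Answer: Price = 7.5565

Derivation:
d1 = (ln(S/K) + (r - q + 0.5*sigma^2) * T) / (sigma * sqrt(T)) = 0.14366182
d2 = d1 - sigma * sqrt(T) = -0.30888652
exp(-rT) = 0.91028276; exp(-qT) = 1.00000000
C = S_0 * exp(-qT) * N(d1) - K * exp(-rT) * N(d2)
N(d1) = 0.55711624; N(d2) = 0.37870393
C = 46.0800 * 1.00000000 * 0.55711624 - 52.5500 * 0.91028276 * 0.37870393 = 7.5565


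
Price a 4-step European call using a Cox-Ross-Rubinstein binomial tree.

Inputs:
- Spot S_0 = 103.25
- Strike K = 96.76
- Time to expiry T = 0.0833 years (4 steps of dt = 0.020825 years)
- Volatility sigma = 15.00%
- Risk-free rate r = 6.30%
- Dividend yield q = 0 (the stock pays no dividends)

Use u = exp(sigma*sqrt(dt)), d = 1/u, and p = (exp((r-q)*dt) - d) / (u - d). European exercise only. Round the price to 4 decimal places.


Answer: Price = V(0,0) = 7.1016

Derivation:
dt = T/N = 0.020825
u = exp(sigma*sqrt(dt)) = 1.021882; d = 1/u = 0.978586
p = (exp((r-q)*dt) - d) / (u - d) = 0.524911
Discount per step: exp(-r*dt) = 0.998689
Stock lattice S(k, i) with i counting down-moves:
  k=0: S(0,0) = 103.2500
  k=1: S(1,0) = 105.5093; S(1,1) = 101.0390
  k=2: S(2,0) = 107.8181; S(2,1) = 103.2500; S(2,2) = 98.8754
  k=3: S(3,0) = 110.1774; S(3,1) = 105.5093; S(3,2) = 101.0390; S(3,3) = 96.7581
  k=4: S(4,0) = 112.5884; S(4,1) = 107.8181; S(4,2) = 103.2500; S(4,3) = 98.8754; S(4,4) = 94.6862
Terminal payoffs V(N, i) = max(S_T - K, 0):
  V(4,0) = 15.828373; V(4,1) = 11.058132; V(4,2) = 6.490000; V(4,3) = 2.115415; V(4,4) = 0.000000
Backward induction: V(k, i) = exp(-r*dt) * [p * V(k+1, i) + (1-p) * V(k+1, i+1)].
  V(3,0) = exp(-r*dt) * [p*15.828373 + (1-p)*11.058132] = 13.544302
  V(3,1) = exp(-r*dt) * [p*11.058132 + (1-p)*6.490000] = 8.876209
  V(3,2) = exp(-r*dt) * [p*6.490000 + (1-p)*2.115415] = 4.405898
  V(3,3) = exp(-r*dt) * [p*2.115415 + (1-p)*0.000000] = 1.108949
  V(2,0) = exp(-r*dt) * [p*13.544302 + (1-p)*8.876209] = 11.311692
  V(2,1) = exp(-r*dt) * [p*8.876209 + (1-p)*4.405898] = 6.743561
  V(2,2) = exp(-r*dt) * [p*4.405898 + (1-p)*1.108949] = 2.835831
  V(1,0) = exp(-r*dt) * [p*11.311692 + (1-p)*6.743561] = 9.129438
  V(1,1) = exp(-r*dt) * [p*6.743561 + (1-p)*2.835831] = 4.880634
  V(0,0) = exp(-r*dt) * [p*9.129438 + (1-p)*4.880634] = 7.101554


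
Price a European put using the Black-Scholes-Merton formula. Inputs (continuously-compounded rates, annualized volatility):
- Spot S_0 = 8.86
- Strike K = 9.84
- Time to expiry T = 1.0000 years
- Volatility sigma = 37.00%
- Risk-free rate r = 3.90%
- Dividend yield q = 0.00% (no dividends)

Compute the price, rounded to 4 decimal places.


d1 = (ln(S/K) + (r - q + 0.5*sigma^2) * T) / (sigma * sqrt(T)) = 0.00686771
d2 = d1 - sigma * sqrt(T) = -0.36313229
exp(-rT) = 0.96175071; exp(-qT) = 1.00000000
P = K * exp(-rT) * N(-d2) - S_0 * exp(-qT) * N(-d1)
N(-d1) = 0.49726020; N(-d2) = 0.64174697
P = 9.8400 * 0.96175071 * 0.64174697 - 8.8600 * 1.00000000 * 0.49726020 = 1.6675

Answer: Price = 1.6675


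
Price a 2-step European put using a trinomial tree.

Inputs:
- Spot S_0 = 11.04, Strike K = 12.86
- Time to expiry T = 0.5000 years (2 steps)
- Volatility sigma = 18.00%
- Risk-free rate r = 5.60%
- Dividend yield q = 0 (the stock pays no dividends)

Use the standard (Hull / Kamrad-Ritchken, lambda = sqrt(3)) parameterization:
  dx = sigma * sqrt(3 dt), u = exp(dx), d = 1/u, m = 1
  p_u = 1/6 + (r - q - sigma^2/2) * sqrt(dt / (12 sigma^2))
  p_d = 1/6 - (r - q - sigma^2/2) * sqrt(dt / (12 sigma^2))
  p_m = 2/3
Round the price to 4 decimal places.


Answer: Price = V(0,0) = 1.5620

Derivation:
dt = T/N = 0.250000; dx = sigma*sqrt(3*dt) = 0.155885
u = exp(dx) = 1.168691; d = 1/u = 0.855658
p_u = 0.198581, p_m = 0.666667, p_d = 0.134752
Discount per step: exp(-r*dt) = 0.986098
Stock lattice S(k, j) with j the centered position index:
  k=0: S(0,+0) = 11.0400
  k=1: S(1,-1) = 9.4465; S(1,+0) = 11.0400; S(1,+1) = 12.9024
  k=2: S(2,-2) = 8.0829; S(2,-1) = 9.4465; S(2,+0) = 11.0400; S(2,+1) = 12.9024; S(2,+2) = 15.0789
Terminal payoffs V(N, j) = max(K - S_T, 0):
  V(2,-2) = 4.777058; V(2,-1) = 3.413536; V(2,+0) = 1.820000; V(2,+1) = 0.000000; V(2,+2) = 0.000000
Backward induction: V(k, j) = exp(-r*dt) * [p_u * V(k+1, j+1) + p_m * V(k+1, j) + p_d * V(k+1, j-1)]
  V(1,-1) = exp(-r*dt) * [p_u*1.820000 + p_m*3.413536 + p_d*4.777058] = 3.235216
  V(1,+0) = exp(-r*dt) * [p_u*0.000000 + p_m*1.820000 + p_d*3.413536] = 1.650051
  V(1,+1) = exp(-r*dt) * [p_u*0.000000 + p_m*0.000000 + p_d*1.820000] = 0.241839
  V(0,+0) = exp(-r*dt) * [p_u*0.241839 + p_m*1.650051 + p_d*3.235216] = 1.561989


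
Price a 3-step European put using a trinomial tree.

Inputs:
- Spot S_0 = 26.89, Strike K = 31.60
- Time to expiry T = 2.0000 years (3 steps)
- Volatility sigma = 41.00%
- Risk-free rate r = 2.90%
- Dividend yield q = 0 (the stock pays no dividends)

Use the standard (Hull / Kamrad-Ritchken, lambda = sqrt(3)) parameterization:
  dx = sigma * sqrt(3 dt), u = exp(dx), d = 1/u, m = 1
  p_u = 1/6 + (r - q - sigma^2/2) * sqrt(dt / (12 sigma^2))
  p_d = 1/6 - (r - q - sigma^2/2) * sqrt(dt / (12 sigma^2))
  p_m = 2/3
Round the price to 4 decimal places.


Answer: Price = V(0,0) = 8.0865

Derivation:
dt = T/N = 0.666667; dx = sigma*sqrt(3*dt) = 0.579828
u = exp(dx) = 1.785730; d = 1/u = 0.559995
p_u = 0.135019, p_m = 0.666667, p_d = 0.198314
Discount per step: exp(-r*dt) = 0.980852
Stock lattice S(k, j) with j the centered position index:
  k=0: S(0,+0) = 26.8900
  k=1: S(1,-1) = 15.0583; S(1,+0) = 26.8900; S(1,+1) = 48.0183
  k=2: S(2,-2) = 8.4326; S(2,-1) = 15.0583; S(2,+0) = 26.8900; S(2,+1) = 48.0183; S(2,+2) = 85.7477
  k=3: S(3,-3) = 4.7222; S(3,-2) = 8.4326; S(3,-1) = 15.0583; S(3,+0) = 26.8900; S(3,+1) = 48.0183; S(3,+2) = 85.7477; S(3,+3) = 153.1223
Terminal payoffs V(N, j) = max(K - S_T, 0):
  V(3,-3) = 26.877814; V(3,-2) = 23.167449; V(3,-1) = 16.541737; V(3,+0) = 4.710000; V(3,+1) = 0.000000; V(3,+2) = 0.000000; V(3,+3) = 0.000000
Backward induction: V(k, j) = exp(-r*dt) * [p_u * V(k+1, j+1) + p_m * V(k+1, j) + p_d * V(k+1, j-1)]
  V(2,-2) = exp(-r*dt) * [p_u*16.541737 + p_m*23.167449 + p_d*26.877814] = 22.568105
  V(2,-1) = exp(-r*dt) * [p_u*4.710000 + p_m*16.541737 + p_d*23.167449] = 15.946889
  V(2,+0) = exp(-r*dt) * [p_u*0.000000 + p_m*4.710000 + p_d*16.541737] = 6.297521
  V(2,+1) = exp(-r*dt) * [p_u*0.000000 + p_m*0.000000 + p_d*4.710000] = 0.916174
  V(2,+2) = exp(-r*dt) * [p_u*0.000000 + p_m*0.000000 + p_d*0.000000] = 0.000000
  V(1,-1) = exp(-r*dt) * [p_u*6.297521 + p_m*15.946889 + p_d*22.568105] = 15.651577
  V(1,+0) = exp(-r*dt) * [p_u*0.916174 + p_m*6.297521 + p_d*15.946889] = 7.341229
  V(1,+1) = exp(-r*dt) * [p_u*0.000000 + p_m*0.916174 + p_d*6.297521] = 1.824061
  V(0,+0) = exp(-r*dt) * [p_u*1.824061 + p_m*7.341229 + p_d*15.651577] = 8.086503


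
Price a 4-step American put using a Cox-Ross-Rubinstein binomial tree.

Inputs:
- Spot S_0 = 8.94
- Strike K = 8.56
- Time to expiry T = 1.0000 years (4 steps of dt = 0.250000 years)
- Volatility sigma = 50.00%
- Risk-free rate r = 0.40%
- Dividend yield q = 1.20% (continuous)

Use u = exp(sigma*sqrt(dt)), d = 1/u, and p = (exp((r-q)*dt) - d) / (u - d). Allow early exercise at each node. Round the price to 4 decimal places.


Answer: Price = V(0,0) = 1.5234

Derivation:
dt = T/N = 0.250000
u = exp(sigma*sqrt(dt)) = 1.284025; d = 1/u = 0.778801
p = (exp((r-q)*dt) - d) / (u - d) = 0.433869
Discount per step: exp(-r*dt) = 0.999000
Stock lattice S(k, i) with i counting down-moves:
  k=0: S(0,0) = 8.9400
  k=1: S(1,0) = 11.4792; S(1,1) = 6.9625
  k=2: S(2,0) = 14.7396; S(2,1) = 8.9400; S(2,2) = 5.4224
  k=3: S(3,0) = 18.9260; S(3,1) = 11.4792; S(3,2) = 6.9625; S(3,3) = 4.2230
  k=4: S(4,0) = 24.3014; S(4,1) = 14.7396; S(4,2) = 8.9400; S(4,3) = 5.4224; S(4,4) = 3.2888
Terminal payoffs V(N, i) = max(K - S_T, 0):
  V(4,0) = 0.000000; V(4,1) = 0.000000; V(4,2) = 0.000000; V(4,3) = 3.137616; V(4,4) = 5.271158
Backward induction: V(k, i) = exp(-r*dt) * [p * V(k+1, i) + (1-p) * V(k+1, i+1)]; then take max(V_cont, immediate exercise) for American.
  V(3,0) = exp(-r*dt) * [p*0.000000 + (1-p)*0.000000] = 0.000000; exercise = 0.000000; V(3,0) = max -> 0.000000
  V(3,1) = exp(-r*dt) * [p*0.000000 + (1-p)*0.000000] = 0.000000; exercise = 0.000000; V(3,1) = max -> 0.000000
  V(3,2) = exp(-r*dt) * [p*0.000000 + (1-p)*3.137616] = 1.774527; exercise = 1.597521; V(3,2) = max -> 1.774527
  V(3,3) = exp(-r*dt) * [p*3.137616 + (1-p)*5.271158] = 4.341137; exercise = 4.337043; V(3,3) = max -> 4.341137
  V(2,0) = exp(-r*dt) * [p*0.000000 + (1-p)*0.000000] = 0.000000; exercise = 0.000000; V(2,0) = max -> 0.000000
  V(2,1) = exp(-r*dt) * [p*0.000000 + (1-p)*1.774527] = 1.003611; exercise = 0.000000; V(2,1) = max -> 1.003611
  V(2,2) = exp(-r*dt) * [p*1.774527 + (1-p)*4.341137] = 3.224339; exercise = 3.137616; V(2,2) = max -> 3.224339
  V(1,0) = exp(-r*dt) * [p*0.000000 + (1-p)*1.003611] = 0.567607; exercise = 0.000000; V(1,0) = max -> 0.567607
  V(1,1) = exp(-r*dt) * [p*1.003611 + (1-p)*3.224339] = 2.258575; exercise = 1.597521; V(1,1) = max -> 2.258575
  V(0,0) = exp(-r*dt) * [p*0.567607 + (1-p)*2.258575] = 1.523393; exercise = 0.000000; V(0,0) = max -> 1.523393


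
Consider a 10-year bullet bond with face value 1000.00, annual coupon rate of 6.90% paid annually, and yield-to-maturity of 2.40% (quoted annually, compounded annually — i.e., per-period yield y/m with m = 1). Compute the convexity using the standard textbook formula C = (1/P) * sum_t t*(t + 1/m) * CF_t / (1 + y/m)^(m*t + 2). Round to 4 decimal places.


Answer: Convexity = 76.5659

Derivation:
Coupon per period c = face * coupon_rate / m = 69.000000
Periods per year m = 1; per-period yield y/m = 0.024000
Number of cashflows N = 10
Cashflows (t years, CF_t, discount factor 1/(1+y/m)^(m*t), PV):
  t = 1.0000: CF_t = 69.000000, DF = 0.976562, PV = 67.382812
  t = 2.0000: CF_t = 69.000000, DF = 0.953674, PV = 65.803528
  t = 3.0000: CF_t = 69.000000, DF = 0.931323, PV = 64.261258
  t = 4.0000: CF_t = 69.000000, DF = 0.909495, PV = 62.755134
  t = 5.0000: CF_t = 69.000000, DF = 0.888178, PV = 61.284311
  t = 6.0000: CF_t = 69.000000, DF = 0.867362, PV = 59.847960
  t = 7.0000: CF_t = 69.000000, DF = 0.847033, PV = 58.445273
  t = 8.0000: CF_t = 69.000000, DF = 0.827181, PV = 57.075462
  t = 9.0000: CF_t = 69.000000, DF = 0.807794, PV = 55.737756
  t = 10.0000: CF_t = 1069.000000, DF = 0.788861, PV = 843.292308
Price P = sum_t PV_t = 1395.885803
Convexity numerator sum_t t*(t + 1/m) * CF_t / (1+y/m)^(m*t + 2):
  t = 1.0000: term = 128.522515
  t = 2.0000: term = 376.530807
  t = 3.0000: term = 735.411732
  t = 4.0000: term = 1196.959198
  t = 5.0000: term = 1753.358201
  t = 6.0000: term = 2397.169415
  t = 7.0000: term = 3121.314343
  t = 8.0000: term = 3919.060977
  t = 9.0000: term = 4784.009982
  t = 10.0000: term = 88464.883656
Convexity = (1/P) * sum = 106877.220826 / 1395.885803 = 76.565877
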